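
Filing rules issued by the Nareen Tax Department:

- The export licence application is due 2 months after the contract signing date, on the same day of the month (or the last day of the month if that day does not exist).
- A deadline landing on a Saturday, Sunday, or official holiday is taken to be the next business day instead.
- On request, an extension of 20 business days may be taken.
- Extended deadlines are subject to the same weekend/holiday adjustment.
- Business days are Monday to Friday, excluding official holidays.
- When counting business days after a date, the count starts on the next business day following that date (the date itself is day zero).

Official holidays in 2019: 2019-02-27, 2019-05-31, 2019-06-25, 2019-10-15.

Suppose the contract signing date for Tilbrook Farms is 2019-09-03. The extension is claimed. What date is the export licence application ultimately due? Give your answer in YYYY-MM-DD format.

2019-12-02

2 months from 2019-09-03 is 2019-11-03.
2019-11-03 is a Sunday; the next business day is 2019-11-04 (Monday).
Counting 20 further business days from 2019-11-04 reaches 2019-12-02.
2019-12-02 (Monday) is already a business day.
The final due date is 2019-12-02.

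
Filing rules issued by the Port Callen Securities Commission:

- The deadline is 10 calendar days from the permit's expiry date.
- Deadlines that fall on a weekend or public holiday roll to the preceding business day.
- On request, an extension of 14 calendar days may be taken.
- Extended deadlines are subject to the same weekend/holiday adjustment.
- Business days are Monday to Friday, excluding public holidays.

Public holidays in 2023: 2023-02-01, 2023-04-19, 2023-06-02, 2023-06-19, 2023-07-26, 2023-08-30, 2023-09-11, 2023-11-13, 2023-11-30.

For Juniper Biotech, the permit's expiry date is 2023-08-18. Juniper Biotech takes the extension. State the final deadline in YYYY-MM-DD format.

10 calendar days after 2023-08-18 is 2023-08-28.
2023-08-28 is a Monday and not a listed holiday, so it stands.
Add the 14 calendar-day extension to 2023-08-28: 2023-09-11.
Because 2023-09-11 is a listed holiday, the deadline becomes 2023-09-08 (Friday).
So the filing is due 2023-09-08.

2023-09-08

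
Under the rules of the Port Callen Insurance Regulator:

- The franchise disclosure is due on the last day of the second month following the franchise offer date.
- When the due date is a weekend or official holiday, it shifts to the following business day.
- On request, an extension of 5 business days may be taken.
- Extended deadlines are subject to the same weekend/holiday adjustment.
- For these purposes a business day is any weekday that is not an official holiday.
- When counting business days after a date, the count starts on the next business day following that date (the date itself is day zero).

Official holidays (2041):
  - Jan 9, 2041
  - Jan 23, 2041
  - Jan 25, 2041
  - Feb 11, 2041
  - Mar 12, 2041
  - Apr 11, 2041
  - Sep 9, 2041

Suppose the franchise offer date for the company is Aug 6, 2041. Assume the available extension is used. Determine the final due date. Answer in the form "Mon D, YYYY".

Nov 7, 2041

2 months after Aug 6, 2041 is October 2041; that month ends on Oct 31, 2041.
Since Oct 31, 2041 is a Thursday and not a holiday, the date is unchanged.
Counting 5 further business days from Oct 31, 2041 reaches Nov 7, 2041.
Nov 7, 2041 falls on a Thursday, which is a business day, so no adjustment is needed.
So the filing is due Nov 7, 2041.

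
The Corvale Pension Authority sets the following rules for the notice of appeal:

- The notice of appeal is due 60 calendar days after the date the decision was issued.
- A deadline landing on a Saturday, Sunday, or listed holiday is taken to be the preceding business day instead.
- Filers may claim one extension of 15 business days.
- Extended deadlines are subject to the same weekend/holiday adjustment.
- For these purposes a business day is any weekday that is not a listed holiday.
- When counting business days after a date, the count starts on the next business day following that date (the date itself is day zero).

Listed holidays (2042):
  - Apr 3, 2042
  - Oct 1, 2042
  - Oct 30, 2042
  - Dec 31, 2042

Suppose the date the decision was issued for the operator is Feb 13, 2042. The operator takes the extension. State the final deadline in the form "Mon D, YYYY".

May 5, 2042

From Feb 13, 2042, 60 calendar days later is Apr 14, 2042.
Apr 14, 2042 falls on a Monday, which is a business day, so no adjustment is needed.
Applying the 15-business-day extension: 15 business days after Apr 14, 2042 is May 5, 2042.
May 5, 2042 is a Monday and not a listed holiday, so it stands.
So the filing is due May 5, 2042.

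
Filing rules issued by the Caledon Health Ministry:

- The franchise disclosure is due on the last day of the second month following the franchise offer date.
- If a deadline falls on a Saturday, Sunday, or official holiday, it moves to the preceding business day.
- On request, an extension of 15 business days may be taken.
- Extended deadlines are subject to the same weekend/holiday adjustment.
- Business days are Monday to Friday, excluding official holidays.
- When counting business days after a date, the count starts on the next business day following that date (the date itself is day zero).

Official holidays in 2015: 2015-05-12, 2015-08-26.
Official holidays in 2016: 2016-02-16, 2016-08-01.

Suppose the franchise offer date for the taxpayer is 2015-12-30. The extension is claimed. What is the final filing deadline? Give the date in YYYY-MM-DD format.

2 months after 2015-12-30 falls in February 2016; the last day of that month is 2016-02-29.
2016-02-29 (Monday) is already a business day.
The 15-business-day extension runs from 2016-02-29 to 2016-03-21.
2016-03-21 falls on a Monday, which is a business day, so no adjustment is needed.
So the filing is due 2016-03-21.

2016-03-21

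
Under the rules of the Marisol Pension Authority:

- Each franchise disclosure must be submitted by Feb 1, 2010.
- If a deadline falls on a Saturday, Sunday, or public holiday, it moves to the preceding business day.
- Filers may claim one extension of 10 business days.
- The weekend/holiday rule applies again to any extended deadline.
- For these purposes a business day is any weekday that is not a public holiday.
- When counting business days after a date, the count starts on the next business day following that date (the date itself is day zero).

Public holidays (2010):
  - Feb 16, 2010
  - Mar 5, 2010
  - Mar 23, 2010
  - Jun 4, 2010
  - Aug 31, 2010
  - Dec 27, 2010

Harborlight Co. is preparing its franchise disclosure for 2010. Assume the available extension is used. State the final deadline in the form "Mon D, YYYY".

Feb 15, 2010

The statutory due date is Feb 1, 2010.
Since Feb 1, 2010 is a Monday and not a holiday, the date is unchanged.
Applying the 10-business-day extension: 10 business days after Feb 1, 2010 is Feb 15, 2010.
Since Feb 15, 2010 is a Monday and not a holiday, the date is unchanged.
Final deadline: Feb 15, 2010.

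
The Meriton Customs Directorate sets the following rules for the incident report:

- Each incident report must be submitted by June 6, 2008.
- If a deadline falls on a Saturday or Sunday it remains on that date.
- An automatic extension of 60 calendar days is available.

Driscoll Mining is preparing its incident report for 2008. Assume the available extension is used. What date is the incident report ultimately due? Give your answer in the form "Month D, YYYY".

August 5, 2008

The statutory due date is June 6, 2008.
June 6, 2008 falls on a Friday. The rules make no weekend/holiday allowance, so it remains June 6, 2008.
The 60-calendar-day extension moves the deadline from June 6, 2008 to August 5, 2008.
August 5, 2008 falls on a Tuesday. The rules make no weekend/holiday allowance, so it remains August 5, 2008.
So the filing is due August 5, 2008.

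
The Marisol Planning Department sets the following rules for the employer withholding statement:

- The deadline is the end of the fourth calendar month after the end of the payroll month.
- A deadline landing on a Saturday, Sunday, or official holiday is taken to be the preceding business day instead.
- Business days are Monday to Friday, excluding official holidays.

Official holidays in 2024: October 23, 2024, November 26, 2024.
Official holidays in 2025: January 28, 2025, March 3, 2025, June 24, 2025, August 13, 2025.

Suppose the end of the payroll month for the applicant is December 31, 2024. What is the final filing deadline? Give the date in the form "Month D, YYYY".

4 months after December 31, 2024 is April 2025; that month ends on April 30, 2025.
April 30, 2025 is a Wednesday and not a listed holiday, so it stands.
Deadline: April 30, 2025.

April 30, 2025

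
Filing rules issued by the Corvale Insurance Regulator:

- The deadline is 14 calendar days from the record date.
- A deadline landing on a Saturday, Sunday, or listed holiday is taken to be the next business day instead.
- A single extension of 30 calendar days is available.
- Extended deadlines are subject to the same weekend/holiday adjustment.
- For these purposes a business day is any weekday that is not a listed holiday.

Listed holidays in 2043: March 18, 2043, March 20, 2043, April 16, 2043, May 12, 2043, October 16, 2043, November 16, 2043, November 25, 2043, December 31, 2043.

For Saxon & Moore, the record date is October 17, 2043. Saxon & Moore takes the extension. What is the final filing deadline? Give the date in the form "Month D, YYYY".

From October 17, 2043, 14 calendar days later is October 31, 2043.
Because October 31, 2043 is a Saturday, the deadline becomes November 2, 2043 (Monday).
With the 30-day extension, November 2, 2043 becomes December 2, 2043.
December 2, 2043 (Wednesday) is already a business day.
The final due date is December 2, 2043.

December 2, 2043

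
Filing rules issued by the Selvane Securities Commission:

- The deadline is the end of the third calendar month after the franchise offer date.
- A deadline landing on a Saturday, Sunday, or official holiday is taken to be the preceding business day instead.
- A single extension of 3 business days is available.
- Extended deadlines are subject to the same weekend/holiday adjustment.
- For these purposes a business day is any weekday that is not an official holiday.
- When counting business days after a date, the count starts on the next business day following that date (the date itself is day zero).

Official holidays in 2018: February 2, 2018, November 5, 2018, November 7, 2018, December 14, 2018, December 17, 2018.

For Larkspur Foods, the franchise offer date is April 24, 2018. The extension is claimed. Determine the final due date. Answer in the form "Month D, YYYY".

The third month after April 24, 2018 is July 2018, whose last day is July 31, 2018.
July 31, 2018 (Tuesday) is already a business day.
Applying the 3-business-day extension: 3 business days after July 31, 2018 is August 3, 2018.
August 3, 2018 is a Friday and not a listed holiday, so it stands.
Final deadline: August 3, 2018.

August 3, 2018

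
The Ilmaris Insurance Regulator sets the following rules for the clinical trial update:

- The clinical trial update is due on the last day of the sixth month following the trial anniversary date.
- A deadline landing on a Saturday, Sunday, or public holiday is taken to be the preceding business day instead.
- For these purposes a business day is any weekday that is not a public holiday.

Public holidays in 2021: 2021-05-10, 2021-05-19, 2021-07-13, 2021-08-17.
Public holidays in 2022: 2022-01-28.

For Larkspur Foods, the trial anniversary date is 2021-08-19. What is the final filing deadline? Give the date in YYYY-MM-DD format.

2022-02-28

6 months after 2021-08-19 falls in February 2022; the last day of that month is 2022-02-28.
2022-02-28 falls on a Monday, which is a business day, so no adjustment is needed.
The final due date is 2022-02-28.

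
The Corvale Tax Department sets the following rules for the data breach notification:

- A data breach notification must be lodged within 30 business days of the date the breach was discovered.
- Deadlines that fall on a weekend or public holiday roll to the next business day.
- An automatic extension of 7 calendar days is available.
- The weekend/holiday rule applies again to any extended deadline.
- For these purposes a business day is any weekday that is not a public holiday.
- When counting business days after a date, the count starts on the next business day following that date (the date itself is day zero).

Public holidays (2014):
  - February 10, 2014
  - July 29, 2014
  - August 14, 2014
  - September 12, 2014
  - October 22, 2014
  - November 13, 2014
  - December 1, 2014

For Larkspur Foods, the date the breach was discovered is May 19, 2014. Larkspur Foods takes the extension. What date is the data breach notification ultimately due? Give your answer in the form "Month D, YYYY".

July 7, 2014

30 business days after May 19, 2014, excluding weekends and holidays, is June 30, 2014.
June 30, 2014 is a Monday and not a listed holiday, so it stands.
With the 7-day extension, June 30, 2014 becomes July 7, 2014.
Since July 7, 2014 is a Monday and not a holiday, the date is unchanged.
Deadline: July 7, 2014.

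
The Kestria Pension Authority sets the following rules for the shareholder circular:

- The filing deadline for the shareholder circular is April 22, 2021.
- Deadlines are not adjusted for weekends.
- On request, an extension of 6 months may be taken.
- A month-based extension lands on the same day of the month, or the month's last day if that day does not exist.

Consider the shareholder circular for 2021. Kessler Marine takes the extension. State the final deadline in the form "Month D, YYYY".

October 22, 2021

The statutory due date is April 22, 2021.
No adjustment is made for weekends or holidays, so April 22, 2021 stands.
Applying the 6 months extension: 6 months after April 22, 2021 is October 22, 2021.
October 22, 2021 falls on a Friday. The rules make no weekend/holiday allowance, so it remains October 22, 2021.
Deadline: October 22, 2021.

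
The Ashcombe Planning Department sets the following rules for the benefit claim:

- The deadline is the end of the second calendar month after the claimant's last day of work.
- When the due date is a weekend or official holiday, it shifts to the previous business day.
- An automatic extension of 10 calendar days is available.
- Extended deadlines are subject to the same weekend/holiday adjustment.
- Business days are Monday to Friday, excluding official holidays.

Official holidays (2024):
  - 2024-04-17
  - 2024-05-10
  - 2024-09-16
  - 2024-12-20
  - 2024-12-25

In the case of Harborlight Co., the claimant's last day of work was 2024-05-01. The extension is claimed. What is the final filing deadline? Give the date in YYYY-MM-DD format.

2024-08-09

2 months after 2024-05-01 is July 2024; that month ends on 2024-07-31.
Since 2024-07-31 is a Wednesday and not a holiday, the date is unchanged.
Applying the 10-calendar-day extension: 2024-07-31 + 10 days = 2024-08-10.
2024-08-10 is a Saturday; the preceding business day is 2024-08-09 (Friday).
Deadline: 2024-08-09.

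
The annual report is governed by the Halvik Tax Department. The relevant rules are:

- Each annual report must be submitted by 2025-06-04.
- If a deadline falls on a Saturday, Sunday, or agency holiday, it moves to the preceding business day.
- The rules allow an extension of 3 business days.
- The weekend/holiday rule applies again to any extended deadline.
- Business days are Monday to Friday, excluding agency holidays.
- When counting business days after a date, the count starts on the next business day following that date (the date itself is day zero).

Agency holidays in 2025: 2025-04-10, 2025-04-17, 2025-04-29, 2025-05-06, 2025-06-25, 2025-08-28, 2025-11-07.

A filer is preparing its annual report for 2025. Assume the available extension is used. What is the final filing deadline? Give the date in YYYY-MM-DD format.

Start from the fixed due date, 2025-06-04.
2025-06-04 is a Wednesday and not a listed holiday, so it stands.
The 3-business-day extension runs from 2025-06-04 to 2025-06-09.
2025-06-09 is a Monday and not a listed holiday, so it stands.
Deadline: 2025-06-09.

2025-06-09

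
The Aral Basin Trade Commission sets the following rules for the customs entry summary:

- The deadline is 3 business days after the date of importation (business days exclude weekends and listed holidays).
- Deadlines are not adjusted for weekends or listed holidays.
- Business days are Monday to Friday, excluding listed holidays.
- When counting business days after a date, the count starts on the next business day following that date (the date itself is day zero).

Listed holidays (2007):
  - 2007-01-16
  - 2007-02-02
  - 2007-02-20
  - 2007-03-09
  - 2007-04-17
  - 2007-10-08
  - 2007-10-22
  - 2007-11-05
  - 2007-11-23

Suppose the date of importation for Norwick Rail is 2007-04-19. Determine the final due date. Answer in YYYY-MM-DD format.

Starting the day after 2007-04-19 and counting 3 business days lands on 2007-04-24.
2007-04-24 is a Tuesday; no weekend or holiday adjustment applies.
The final due date is 2007-04-24.

2007-04-24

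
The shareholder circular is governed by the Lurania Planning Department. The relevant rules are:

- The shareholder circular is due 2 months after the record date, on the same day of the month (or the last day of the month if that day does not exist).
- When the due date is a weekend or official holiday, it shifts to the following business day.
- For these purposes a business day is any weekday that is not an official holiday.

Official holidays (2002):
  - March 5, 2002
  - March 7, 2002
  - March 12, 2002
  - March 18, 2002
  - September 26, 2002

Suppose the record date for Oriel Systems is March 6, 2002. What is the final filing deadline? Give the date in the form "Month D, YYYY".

May 6, 2002

2 months from March 6, 2002 is May 6, 2002.
May 6, 2002 falls on a Monday, which is a business day, so no adjustment is needed.
The final due date is May 6, 2002.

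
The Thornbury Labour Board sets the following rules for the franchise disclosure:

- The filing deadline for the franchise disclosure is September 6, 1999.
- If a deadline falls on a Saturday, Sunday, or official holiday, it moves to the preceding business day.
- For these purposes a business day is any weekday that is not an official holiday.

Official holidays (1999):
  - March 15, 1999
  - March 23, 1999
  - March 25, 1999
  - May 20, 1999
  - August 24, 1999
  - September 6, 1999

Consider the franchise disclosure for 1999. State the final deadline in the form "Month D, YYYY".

The stated deadline is September 6, 1999.
Because September 6, 1999 is a listed holiday, the deadline becomes September 3, 1999 (Friday).
So the filing is due September 3, 1999.

September 3, 1999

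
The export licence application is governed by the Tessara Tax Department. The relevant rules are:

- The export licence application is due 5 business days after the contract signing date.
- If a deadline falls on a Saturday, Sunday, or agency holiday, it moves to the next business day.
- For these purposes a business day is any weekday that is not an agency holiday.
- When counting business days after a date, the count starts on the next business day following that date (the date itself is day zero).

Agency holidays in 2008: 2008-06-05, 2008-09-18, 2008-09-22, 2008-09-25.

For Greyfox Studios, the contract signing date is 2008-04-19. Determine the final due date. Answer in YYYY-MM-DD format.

2008-04-25

Counting 5 business days after 2008-04-19 (skipping weekends and listed holidays) reaches 2008-04-25.
2008-04-25 is a Friday and not a listed holiday, so it stands.
The final due date is 2008-04-25.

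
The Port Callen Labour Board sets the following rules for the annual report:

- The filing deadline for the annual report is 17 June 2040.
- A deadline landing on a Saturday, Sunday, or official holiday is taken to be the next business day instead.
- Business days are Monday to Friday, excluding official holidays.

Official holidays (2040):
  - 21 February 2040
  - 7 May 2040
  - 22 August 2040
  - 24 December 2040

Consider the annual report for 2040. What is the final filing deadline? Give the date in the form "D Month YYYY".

18 June 2040

The stated deadline is 17 June 2040.
Because 17 June 2040 is a Sunday, the deadline becomes 18 June 2040 (Monday).
Deadline: 18 June 2040.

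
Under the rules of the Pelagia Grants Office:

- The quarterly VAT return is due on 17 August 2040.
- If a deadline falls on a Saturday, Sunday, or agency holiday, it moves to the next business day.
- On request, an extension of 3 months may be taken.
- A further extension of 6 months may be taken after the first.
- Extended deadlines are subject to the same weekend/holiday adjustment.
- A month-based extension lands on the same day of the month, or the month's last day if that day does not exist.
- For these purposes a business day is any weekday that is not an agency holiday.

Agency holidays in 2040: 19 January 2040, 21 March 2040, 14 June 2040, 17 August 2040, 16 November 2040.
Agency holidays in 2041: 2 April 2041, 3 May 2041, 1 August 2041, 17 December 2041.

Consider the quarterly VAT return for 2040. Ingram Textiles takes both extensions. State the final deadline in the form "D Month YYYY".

20 May 2041

The stated deadline is 17 August 2040.
Because 17 August 2040 is a listed holiday, the deadline becomes 20 August 2040 (Monday).
Applying the 3 months extension: 3 months after 20 August 2040 is 20 November 2040.
Since 20 November 2040 is a Tuesday and not a holiday, the date is unchanged.
Add 6 months to 20 November 2040: 20 May 2041.
20 May 2041 falls on a Monday, which is a business day, so no adjustment is needed.
So the filing is due 20 May 2041.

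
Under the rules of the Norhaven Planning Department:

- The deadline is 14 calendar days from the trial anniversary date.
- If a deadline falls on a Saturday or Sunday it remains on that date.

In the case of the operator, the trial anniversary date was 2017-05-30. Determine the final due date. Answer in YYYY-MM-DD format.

2017-06-13

14 calendar days after 2017-05-30 is 2017-06-13.
2017-06-13 falls on a Tuesday. The rules make no weekend/holiday allowance, so it remains 2017-06-13.
The final due date is 2017-06-13.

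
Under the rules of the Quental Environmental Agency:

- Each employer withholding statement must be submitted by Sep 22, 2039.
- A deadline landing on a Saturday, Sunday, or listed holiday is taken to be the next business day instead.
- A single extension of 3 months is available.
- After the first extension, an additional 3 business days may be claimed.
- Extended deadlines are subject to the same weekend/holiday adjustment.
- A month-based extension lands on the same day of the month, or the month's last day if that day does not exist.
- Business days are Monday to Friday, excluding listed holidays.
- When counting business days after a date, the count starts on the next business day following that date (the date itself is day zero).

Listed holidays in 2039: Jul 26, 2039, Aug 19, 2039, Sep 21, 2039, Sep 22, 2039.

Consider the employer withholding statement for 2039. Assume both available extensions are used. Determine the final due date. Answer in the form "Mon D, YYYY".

The stated deadline is Sep 22, 2039.
Sep 22, 2039 falls on a listed holiday. Rolling to the next business day gives Sep 23, 2039, a Friday.
Add 3 months to Sep 23, 2039: Dec 23, 2039.
Dec 23, 2039 falls on a Friday, which is a business day, so no adjustment is needed.
Applying the 3-business-day extension: 3 business days after Dec 23, 2039 is Dec 28, 2039.
Dec 28, 2039 is a Wednesday and not a listed holiday, so it stands.
Deadline: Dec 28, 2039.

Dec 28, 2039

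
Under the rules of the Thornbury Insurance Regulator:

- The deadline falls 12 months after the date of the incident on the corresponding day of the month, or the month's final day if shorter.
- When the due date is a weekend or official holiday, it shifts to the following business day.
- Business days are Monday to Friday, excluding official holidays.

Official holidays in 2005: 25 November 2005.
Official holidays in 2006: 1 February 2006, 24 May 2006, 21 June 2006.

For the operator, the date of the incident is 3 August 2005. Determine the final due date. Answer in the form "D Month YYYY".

3 August 2006

12 months after 3 August 2005, on the same day of the month, is 3 August 2006.
3 August 2006 (Thursday) is already a business day.
The final due date is 3 August 2006.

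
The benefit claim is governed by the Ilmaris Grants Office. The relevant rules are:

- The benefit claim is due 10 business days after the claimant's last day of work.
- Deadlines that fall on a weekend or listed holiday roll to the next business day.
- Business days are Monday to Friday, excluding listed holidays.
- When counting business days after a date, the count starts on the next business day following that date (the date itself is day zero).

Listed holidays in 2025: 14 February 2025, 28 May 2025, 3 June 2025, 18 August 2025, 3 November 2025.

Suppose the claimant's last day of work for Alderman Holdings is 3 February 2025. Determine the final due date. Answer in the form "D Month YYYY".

10 business days after 3 February 2025, excluding weekends and holidays, is 18 February 2025.
18 February 2025 falls on a Tuesday, which is a business day, so no adjustment is needed.
Deadline: 18 February 2025.

18 February 2025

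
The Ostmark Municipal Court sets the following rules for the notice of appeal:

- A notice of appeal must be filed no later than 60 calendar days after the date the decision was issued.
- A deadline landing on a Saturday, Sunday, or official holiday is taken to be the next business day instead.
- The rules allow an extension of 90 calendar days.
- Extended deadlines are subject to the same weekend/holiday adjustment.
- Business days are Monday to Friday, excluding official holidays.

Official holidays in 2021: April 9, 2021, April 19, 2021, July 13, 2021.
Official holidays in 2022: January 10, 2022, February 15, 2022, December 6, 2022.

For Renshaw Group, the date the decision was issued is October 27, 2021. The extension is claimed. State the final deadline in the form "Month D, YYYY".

Adding 60 calendar days to October 27, 2021 gives December 26, 2021.
December 26, 2021 is a Sunday; the next business day is December 27, 2021 (Monday).
The 90-calendar-day extension moves the deadline from December 27, 2021 to March 27, 2022.
March 27, 2022 is a Sunday, so it moves to the next business day, March 28, 2022 (Monday).
So the filing is due March 28, 2022.

March 28, 2022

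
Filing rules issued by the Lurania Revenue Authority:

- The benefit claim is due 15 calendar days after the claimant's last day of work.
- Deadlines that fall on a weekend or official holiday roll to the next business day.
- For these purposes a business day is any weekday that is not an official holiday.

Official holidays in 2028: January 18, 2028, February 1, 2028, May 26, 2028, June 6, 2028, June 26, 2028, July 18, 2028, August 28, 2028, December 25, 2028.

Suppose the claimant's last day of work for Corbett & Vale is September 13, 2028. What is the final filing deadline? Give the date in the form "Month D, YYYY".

15 calendar days after September 13, 2028 is September 28, 2028.
Since September 28, 2028 is a Thursday and not a holiday, the date is unchanged.
Final deadline: September 28, 2028.

September 28, 2028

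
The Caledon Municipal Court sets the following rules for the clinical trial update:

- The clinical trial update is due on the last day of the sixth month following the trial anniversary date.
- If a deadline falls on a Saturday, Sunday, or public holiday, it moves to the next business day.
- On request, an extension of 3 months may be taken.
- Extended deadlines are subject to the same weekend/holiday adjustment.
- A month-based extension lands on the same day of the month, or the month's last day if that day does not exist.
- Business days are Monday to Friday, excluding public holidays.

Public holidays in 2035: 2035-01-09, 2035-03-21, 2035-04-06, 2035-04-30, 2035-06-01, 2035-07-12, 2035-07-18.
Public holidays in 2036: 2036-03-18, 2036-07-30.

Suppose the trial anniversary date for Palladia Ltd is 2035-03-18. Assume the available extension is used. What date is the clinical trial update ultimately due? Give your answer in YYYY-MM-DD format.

6 months after 2035-03-18 is September 2035; that month ends on 2035-09-30.
2035-09-30 is a Sunday, so it moves to the next business day, 2035-10-01 (Monday).
Add 3 months to 2035-10-01: 2036-01-01.
2036-01-01 is a Tuesday and not a listed holiday, so it stands.
Final deadline: 2036-01-01.

2036-01-01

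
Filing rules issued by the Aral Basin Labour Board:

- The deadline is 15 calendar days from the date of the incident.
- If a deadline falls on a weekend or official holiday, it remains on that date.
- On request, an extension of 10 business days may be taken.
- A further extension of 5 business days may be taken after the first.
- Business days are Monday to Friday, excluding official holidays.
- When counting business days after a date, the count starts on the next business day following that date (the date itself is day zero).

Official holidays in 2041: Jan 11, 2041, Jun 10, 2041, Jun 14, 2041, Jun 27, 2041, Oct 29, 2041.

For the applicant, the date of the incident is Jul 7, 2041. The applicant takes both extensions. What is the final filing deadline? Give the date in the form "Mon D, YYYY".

Aug 12, 2041

15 calendar days after Jul 7, 2041 is Jul 22, 2041.
No adjustment is made for weekends or holidays, so Jul 22, 2041 stands.
Counting 10 further business days from Jul 22, 2041 reaches Aug 5, 2041.
Aug 5, 2041 is a Monday; no weekend or holiday adjustment applies.
Applying the 5-business-day extension: 5 business days after Aug 5, 2041 is Aug 12, 2041.
No adjustment is made for weekends or holidays, so Aug 12, 2041 stands.
The final due date is Aug 12, 2041.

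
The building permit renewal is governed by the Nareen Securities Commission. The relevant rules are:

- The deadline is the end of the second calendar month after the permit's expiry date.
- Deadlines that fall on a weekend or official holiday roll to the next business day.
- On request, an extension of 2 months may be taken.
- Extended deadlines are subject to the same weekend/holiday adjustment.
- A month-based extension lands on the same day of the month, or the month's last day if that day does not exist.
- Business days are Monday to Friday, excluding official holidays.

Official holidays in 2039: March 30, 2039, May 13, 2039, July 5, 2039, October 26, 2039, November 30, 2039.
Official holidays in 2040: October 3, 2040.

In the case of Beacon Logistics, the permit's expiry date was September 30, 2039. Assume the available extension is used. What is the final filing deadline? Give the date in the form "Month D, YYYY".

February 1, 2040

2 months after September 30, 2039 is November 2039; that month ends on November 30, 2039.
November 30, 2039 is a listed holiday, so it moves to the next business day, December 1, 2039 (Thursday).
Applying the 2 months extension: 2 months after December 1, 2039 is February 1, 2040.
February 1, 2040 (Wednesday) is already a business day.
Final deadline: February 1, 2040.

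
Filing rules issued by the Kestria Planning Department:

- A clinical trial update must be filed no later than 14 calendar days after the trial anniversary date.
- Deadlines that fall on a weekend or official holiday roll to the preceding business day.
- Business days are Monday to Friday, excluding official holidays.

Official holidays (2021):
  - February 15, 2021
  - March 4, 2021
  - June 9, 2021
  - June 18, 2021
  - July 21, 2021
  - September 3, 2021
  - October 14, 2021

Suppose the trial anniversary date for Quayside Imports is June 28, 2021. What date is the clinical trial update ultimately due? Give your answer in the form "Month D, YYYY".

July 12, 2021

Adding 14 calendar days to June 28, 2021 gives July 12, 2021.
July 12, 2021 is a Monday and not a listed holiday, so it stands.
So the filing is due July 12, 2021.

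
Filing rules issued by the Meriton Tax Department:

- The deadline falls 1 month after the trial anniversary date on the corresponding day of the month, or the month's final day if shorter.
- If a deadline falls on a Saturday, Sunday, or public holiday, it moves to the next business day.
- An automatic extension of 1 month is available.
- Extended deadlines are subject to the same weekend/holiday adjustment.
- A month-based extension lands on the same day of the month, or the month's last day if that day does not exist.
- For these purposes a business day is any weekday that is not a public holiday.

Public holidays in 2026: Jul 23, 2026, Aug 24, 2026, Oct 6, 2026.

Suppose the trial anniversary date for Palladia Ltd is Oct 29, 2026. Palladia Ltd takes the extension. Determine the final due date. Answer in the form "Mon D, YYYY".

Dec 30, 2026

Moving 1 month forward from Oct 29, 2026 on the corresponding day gives Nov 29, 2026.
Because Nov 29, 2026 is a Sunday, the deadline becomes Nov 30, 2026 (Monday).
The 1 month extension carries Nov 30, 2026 to Dec 30, 2026.
Dec 30, 2026 is a Wednesday and not a listed holiday, so it stands.
So the filing is due Dec 30, 2026.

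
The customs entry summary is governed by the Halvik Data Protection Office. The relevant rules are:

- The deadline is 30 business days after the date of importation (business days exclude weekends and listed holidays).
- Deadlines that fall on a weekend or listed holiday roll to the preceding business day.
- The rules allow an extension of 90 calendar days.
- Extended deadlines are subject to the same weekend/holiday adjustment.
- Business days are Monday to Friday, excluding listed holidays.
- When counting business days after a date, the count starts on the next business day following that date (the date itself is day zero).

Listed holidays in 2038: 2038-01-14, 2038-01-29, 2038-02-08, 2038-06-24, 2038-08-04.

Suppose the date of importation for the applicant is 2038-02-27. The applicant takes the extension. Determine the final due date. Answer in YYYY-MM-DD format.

Counting 30 business days after 2038-02-27 (skipping weekends and listed holidays) reaches 2038-04-09.
2038-04-09 (Friday) is already a business day.
The 90-calendar-day extension moves the deadline from 2038-04-09 to 2038-07-08.
2038-07-08 (Thursday) is already a business day.
Deadline: 2038-07-08.

2038-07-08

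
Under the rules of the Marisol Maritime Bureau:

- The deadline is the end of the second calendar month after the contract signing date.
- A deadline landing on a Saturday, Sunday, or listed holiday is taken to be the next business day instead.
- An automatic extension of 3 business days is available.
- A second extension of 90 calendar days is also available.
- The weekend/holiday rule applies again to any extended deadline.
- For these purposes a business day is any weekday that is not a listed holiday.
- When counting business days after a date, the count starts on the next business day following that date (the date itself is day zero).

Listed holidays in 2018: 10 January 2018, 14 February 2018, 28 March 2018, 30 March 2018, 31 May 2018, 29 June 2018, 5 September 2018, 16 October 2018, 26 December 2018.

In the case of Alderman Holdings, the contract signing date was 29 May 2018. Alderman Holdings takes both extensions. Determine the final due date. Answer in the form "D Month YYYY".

1 November 2018

2 months after 29 May 2018 falls in July 2018; the last day of that month is 31 July 2018.
Since 31 July 2018 is a Tuesday and not a holiday, the date is unchanged.
Applying the 3-business-day extension: 3 business days after 31 July 2018 is 3 August 2018.
3 August 2018 (Friday) is already a business day.
With the 90-day extension, 3 August 2018 becomes 1 November 2018.
Since 1 November 2018 is a Thursday and not a holiday, the date is unchanged.
Final deadline: 1 November 2018.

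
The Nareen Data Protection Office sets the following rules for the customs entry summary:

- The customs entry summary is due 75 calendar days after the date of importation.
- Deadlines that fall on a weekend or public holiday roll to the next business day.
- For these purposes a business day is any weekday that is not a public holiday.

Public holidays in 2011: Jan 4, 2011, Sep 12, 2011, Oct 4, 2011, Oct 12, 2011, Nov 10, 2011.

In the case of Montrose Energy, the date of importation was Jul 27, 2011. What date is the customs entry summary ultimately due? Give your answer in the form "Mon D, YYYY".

75 calendar days after Jul 27, 2011 is Oct 10, 2011.
Oct 10, 2011 falls on a Monday, which is a business day, so no adjustment is needed.
So the filing is due Oct 10, 2011.

Oct 10, 2011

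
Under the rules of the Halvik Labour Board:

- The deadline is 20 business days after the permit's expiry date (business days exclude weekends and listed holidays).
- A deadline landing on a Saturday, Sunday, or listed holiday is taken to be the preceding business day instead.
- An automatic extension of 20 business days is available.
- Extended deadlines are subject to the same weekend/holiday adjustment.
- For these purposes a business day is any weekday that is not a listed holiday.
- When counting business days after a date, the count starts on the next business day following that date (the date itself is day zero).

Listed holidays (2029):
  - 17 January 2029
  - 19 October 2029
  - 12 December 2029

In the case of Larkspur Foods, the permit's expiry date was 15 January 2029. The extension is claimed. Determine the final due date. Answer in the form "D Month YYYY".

13 March 2029

Counting 20 business days after 15 January 2029 (skipping weekends and listed holidays) reaches 13 February 2029.
13 February 2029 (Tuesday) is already a business day.
Counting 20 further business days from 13 February 2029 reaches 13 March 2029.
13 March 2029 is a Tuesday and not a listed holiday, so it stands.
The final due date is 13 March 2029.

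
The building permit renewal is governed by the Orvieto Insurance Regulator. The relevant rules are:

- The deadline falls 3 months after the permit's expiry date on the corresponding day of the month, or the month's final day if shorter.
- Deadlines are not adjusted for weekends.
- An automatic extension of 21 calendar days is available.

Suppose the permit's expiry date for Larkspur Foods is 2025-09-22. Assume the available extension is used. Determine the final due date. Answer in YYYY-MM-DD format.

2026-01-12

3 months from 2025-09-22 is 2025-12-22.
No adjustment is made for weekends or holidays, so 2025-12-22 stands.
Applying the 21-calendar-day extension: 2025-12-22 + 21 days = 2026-01-12.
No adjustment is made for weekends or holidays, so 2026-01-12 stands.
Deadline: 2026-01-12.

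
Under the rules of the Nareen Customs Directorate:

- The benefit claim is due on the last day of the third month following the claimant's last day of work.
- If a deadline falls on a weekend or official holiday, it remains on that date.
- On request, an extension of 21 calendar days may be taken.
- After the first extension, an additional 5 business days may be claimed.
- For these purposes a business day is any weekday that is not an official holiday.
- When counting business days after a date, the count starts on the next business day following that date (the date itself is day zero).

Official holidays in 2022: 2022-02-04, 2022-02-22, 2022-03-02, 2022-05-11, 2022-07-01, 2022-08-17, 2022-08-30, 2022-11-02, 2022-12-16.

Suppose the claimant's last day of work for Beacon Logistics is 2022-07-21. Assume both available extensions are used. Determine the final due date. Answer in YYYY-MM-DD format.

The third month after 2022-07-21 is October 2022, whose last day is 2022-10-31.
2022-10-31 is a Monday; no weekend or holiday adjustment applies.
Add the 21 calendar-day extension to 2022-10-31: 2022-11-21.
No adjustment is made for weekends or holidays, so 2022-11-21 stands.
Applying the 5-business-day extension: 5 business days after 2022-11-21 is 2022-11-28.
2022-11-28 is a Monday; no weekend or holiday adjustment applies.
So the filing is due 2022-11-28.

2022-11-28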